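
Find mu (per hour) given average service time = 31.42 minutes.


mu = 60 / avg_service_time = 60 / 31.42 = 1.91 per hour

1.91 per hour


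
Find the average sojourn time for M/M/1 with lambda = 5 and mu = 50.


W = 1/(mu - lambda) = 1/(50 - 5) = 0.0222 hours

0.0222 hours


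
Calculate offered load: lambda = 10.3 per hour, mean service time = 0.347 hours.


Offered load a = lambda * E[S] = 10.3 * 0.347 = 3.57 Erlangs

3.57 Erlangs


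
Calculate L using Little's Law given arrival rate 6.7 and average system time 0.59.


L = lambda * W = 6.7 * 0.59 = 3.95

3.95


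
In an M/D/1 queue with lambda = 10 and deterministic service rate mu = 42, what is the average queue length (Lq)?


M/D/1: Lq = rho^2 / (2*(1-rho)) where rho = 10/42; Lq = 0.04

0.04


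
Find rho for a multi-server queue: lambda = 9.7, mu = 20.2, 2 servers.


rho = lambda / (c * mu) = 9.7 / (2 * 20.2) = 0.2401

0.2401


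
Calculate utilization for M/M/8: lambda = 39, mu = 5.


rho = lambda/(c*mu) = 39/(8*5) = 0.975

0.975


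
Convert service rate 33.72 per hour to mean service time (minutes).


Mean service time = 60/mu = 60/33.72 = 1.78 minutes

1.78 minutes


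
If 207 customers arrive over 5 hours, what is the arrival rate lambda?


lambda = total arrivals / time = 207 / 5 = 41.4 per hour

41.4 per hour


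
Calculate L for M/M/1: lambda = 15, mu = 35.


rho = 15/35; L = rho/(1-rho) = 0.75

0.75


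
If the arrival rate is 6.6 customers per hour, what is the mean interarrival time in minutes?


Mean interarrival time = 60/lambda = 60/6.6 = 9.09 minutes

9.09 minutes


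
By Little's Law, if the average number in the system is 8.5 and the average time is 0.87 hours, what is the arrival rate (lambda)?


lambda = L / W = 8.5 / 0.87 = 9.77 per hour

9.77 per hour


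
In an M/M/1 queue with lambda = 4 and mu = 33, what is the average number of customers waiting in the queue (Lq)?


rho = 4/33; Lq = rho^2/(1-rho) = 0.02

0.02


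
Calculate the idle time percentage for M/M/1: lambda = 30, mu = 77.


Idle fraction = (1 - rho) * 100 = (1 - 30/77) * 100 = 61.0%

61.0%


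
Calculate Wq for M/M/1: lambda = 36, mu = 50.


rho = 36/50; Wq = rho/(mu - lambda) = 0.0514 hours

0.0514 hours


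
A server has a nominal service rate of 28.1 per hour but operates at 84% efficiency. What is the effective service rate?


Effective rate = mu * efficiency = 28.1 * 0.84 = 23.6 per hour

23.6 per hour


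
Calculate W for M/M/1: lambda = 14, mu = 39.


W = 1/(mu - lambda) = 1/(39 - 14) = 0.04 hours

0.04 hours


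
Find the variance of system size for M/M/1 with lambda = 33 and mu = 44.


rho = 33/44; Var(N) = rho/(1-rho)^2 = 12.0

12.0


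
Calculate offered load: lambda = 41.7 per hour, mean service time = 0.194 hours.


Offered load a = lambda * E[S] = 41.7 * 0.194 = 8.09 Erlangs

8.09 Erlangs


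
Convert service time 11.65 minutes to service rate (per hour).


mu = 60 / avg_service_time = 60 / 11.65 = 5.15 per hour

5.15 per hour


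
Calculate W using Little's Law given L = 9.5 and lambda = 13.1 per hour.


W = L / lambda = 9.5 / 13.1 = 0.7252 hours

0.7252 hours


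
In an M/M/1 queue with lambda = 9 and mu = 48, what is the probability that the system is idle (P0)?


P0 = 1 - rho = 1 - 9/48 = 0.8125

0.8125


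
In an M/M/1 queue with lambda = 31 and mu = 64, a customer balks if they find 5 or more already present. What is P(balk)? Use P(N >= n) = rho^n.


P(N >= 5) = rho^5 = (31/64)^5 = 0.0267

0.0267


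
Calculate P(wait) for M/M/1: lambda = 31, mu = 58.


P(wait) = rho = lambda/mu = 31/58 = 0.5345

0.5345


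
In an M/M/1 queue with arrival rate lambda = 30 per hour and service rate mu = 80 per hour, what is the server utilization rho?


rho = lambda/mu = 30/80 = 0.375

0.375


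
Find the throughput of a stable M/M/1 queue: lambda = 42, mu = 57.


For a stable queue (lambda < mu), throughput = lambda = 42 per hour

42 per hour


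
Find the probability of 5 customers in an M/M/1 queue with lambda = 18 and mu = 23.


rho = 18/23; P(n) = (1-rho)*rho^n = (1-18/23)*(18/23)^5 = 0.0638

0.0638


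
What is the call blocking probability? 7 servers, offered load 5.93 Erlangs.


B(N,A) = (A^N/N!) / sum(A^k/k!, k=0..N) with N=7, A=5.93 = 0.1805

0.1805


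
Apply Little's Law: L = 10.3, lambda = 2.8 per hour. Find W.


W = L / lambda = 10.3 / 2.8 = 3.6786 hours

3.6786 hours


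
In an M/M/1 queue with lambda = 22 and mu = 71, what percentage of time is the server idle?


Idle fraction = (1 - rho) * 100 = (1 - 22/71) * 100 = 69.0%

69.0%


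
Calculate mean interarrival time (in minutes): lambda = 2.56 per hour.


Mean interarrival time = 60/lambda = 60/2.56 = 23.44 minutes

23.44 minutes


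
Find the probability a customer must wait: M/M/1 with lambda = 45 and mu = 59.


P(wait) = rho = lambda/mu = 45/59 = 0.7627

0.7627


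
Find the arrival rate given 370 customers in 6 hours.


lambda = total arrivals / time = 370 / 6 = 61.67 per hour

61.67 per hour


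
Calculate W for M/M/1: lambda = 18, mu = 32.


W = 1/(mu - lambda) = 1/(32 - 18) = 0.0714 hours

0.0714 hours


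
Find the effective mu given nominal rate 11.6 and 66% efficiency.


Effective rate = mu * efficiency = 11.6 * 0.66 = 7.66 per hour

7.66 per hour


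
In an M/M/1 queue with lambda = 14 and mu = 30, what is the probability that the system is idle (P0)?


P0 = 1 - rho = 1 - 14/30 = 0.5333

0.5333


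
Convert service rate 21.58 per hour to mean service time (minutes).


Mean service time = 60/mu = 60/21.58 = 2.78 minutes

2.78 minutes


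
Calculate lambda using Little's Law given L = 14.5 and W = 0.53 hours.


lambda = L / W = 14.5 / 0.53 = 27.36 per hour

27.36 per hour


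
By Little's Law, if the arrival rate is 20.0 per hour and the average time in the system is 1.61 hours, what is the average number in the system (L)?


L = lambda * W = 20.0 * 1.61 = 32.2

32.2


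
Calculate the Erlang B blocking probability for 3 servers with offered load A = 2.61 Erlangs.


B(N,A) = (A^N/N!) / sum(A^k/k!, k=0..N) with N=3, A=2.61 = 0.2969

0.2969


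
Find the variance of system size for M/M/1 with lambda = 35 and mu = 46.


rho = 35/46; Var(N) = rho/(1-rho)^2 = 13.31

13.31


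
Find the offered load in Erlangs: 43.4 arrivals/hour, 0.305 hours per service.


Offered load a = lambda * E[S] = 43.4 * 0.305 = 13.24 Erlangs

13.24 Erlangs


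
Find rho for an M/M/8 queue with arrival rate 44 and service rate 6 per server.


rho = lambda/(c*mu) = 44/(8*6) = 0.9167

0.9167


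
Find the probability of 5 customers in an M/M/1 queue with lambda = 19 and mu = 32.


rho = 19/32; P(n) = (1-rho)*rho^n = (1-19/32)*(19/32)^5 = 0.03

0.03


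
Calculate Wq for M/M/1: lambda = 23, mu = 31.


rho = 23/31; Wq = rho/(mu - lambda) = 0.0927 hours

0.0927 hours


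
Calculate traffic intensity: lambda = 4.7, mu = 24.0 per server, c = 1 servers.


rho = lambda / (c * mu) = 4.7 / (1 * 24.0) = 0.1958

0.1958


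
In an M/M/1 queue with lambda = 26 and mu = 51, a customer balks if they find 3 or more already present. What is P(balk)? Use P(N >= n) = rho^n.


P(N >= 3) = rho^3 = (26/51)^3 = 0.1325

0.1325


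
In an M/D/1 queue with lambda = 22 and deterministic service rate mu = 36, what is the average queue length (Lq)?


M/D/1: Lq = rho^2 / (2*(1-rho)) where rho = 22/36; Lq = 0.48

0.48


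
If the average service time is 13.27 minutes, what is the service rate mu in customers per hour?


mu = 60 / avg_service_time = 60 / 13.27 = 4.52 per hour

4.52 per hour


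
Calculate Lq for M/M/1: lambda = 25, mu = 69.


rho = 25/69; Lq = rho^2/(1-rho) = 0.21

0.21


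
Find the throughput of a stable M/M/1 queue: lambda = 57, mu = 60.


For a stable queue (lambda < mu), throughput = lambda = 57 per hour

57 per hour


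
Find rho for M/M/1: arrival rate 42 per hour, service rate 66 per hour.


rho = lambda/mu = 42/66 = 0.6364

0.6364


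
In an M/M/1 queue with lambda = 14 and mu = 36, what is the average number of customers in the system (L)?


rho = 14/36; L = rho/(1-rho) = 0.64

0.64


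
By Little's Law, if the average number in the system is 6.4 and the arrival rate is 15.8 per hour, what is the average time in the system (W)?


W = L / lambda = 6.4 / 15.8 = 0.4051 hours

0.4051 hours


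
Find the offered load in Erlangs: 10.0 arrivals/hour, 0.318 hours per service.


Offered load a = lambda * E[S] = 10.0 * 0.318 = 3.18 Erlangs

3.18 Erlangs


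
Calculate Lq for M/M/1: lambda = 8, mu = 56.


rho = 8/56; Lq = rho^2/(1-rho) = 0.02

0.02


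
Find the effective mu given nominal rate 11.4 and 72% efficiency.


Effective rate = mu * efficiency = 11.4 * 0.72 = 8.21 per hour

8.21 per hour


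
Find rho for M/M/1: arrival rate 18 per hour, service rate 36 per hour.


rho = lambda/mu = 18/36 = 0.5

0.5


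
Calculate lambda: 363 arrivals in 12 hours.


lambda = total arrivals / time = 363 / 12 = 30.25 per hour

30.25 per hour


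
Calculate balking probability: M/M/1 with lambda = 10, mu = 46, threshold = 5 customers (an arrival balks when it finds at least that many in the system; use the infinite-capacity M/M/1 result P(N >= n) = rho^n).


P(N >= 5) = rho^5 = (10/46)^5 = 0.0005

0.0005


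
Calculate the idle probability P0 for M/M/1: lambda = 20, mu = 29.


P0 = 1 - rho = 1 - 20/29 = 0.3103

0.3103


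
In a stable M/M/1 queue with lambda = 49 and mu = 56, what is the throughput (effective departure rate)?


For a stable queue (lambda < mu), throughput = lambda = 49 per hour

49 per hour


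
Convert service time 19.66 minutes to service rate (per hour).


mu = 60 / avg_service_time = 60 / 19.66 = 3.05 per hour

3.05 per hour


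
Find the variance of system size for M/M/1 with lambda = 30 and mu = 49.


rho = 30/49; Var(N) = rho/(1-rho)^2 = 4.07

4.07


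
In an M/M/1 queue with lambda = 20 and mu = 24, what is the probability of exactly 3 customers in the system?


rho = 20/24; P(n) = (1-rho)*rho^n = (1-20/24)*(20/24)^3 = 0.0965

0.0965


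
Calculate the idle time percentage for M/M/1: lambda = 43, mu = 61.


Idle fraction = (1 - rho) * 100 = (1 - 43/61) * 100 = 29.5%

29.5%


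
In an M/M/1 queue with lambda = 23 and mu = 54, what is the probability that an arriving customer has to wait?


P(wait) = rho = lambda/mu = 23/54 = 0.4259

0.4259


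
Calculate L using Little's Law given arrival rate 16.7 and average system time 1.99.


L = lambda * W = 16.7 * 1.99 = 33.23

33.23


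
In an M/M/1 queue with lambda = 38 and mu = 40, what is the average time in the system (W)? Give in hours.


W = 1/(mu - lambda) = 1/(40 - 38) = 0.5 hours

0.5 hours


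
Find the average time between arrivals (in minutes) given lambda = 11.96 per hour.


Mean interarrival time = 60/lambda = 60/11.96 = 5.02 minutes

5.02 minutes


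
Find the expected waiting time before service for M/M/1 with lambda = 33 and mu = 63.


rho = 33/63; Wq = rho/(mu - lambda) = 0.0175 hours

0.0175 hours


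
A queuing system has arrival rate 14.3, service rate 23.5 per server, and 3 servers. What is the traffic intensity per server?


rho = lambda / (c * mu) = 14.3 / (3 * 23.5) = 0.2028

0.2028


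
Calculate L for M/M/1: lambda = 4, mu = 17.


rho = 4/17; L = rho/(1-rho) = 0.31

0.31


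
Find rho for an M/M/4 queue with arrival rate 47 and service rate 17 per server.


rho = lambda/(c*mu) = 47/(4*17) = 0.6912

0.6912


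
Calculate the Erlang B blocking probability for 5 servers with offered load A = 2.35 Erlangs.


B(N,A) = (A^N/N!) / sum(A^k/k!, k=0..N) with N=5, A=2.35 = 0.0589

0.0589


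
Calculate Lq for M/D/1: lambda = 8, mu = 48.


M/D/1: Lq = rho^2 / (2*(1-rho)) where rho = 8/48; Lq = 0.02

0.02


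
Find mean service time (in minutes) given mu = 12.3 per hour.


Mean service time = 60/mu = 60/12.3 = 4.88 minutes

4.88 minutes


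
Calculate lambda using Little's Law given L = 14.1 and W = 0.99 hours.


lambda = L / W = 14.1 / 0.99 = 14.24 per hour

14.24 per hour


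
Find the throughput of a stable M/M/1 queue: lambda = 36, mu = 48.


For a stable queue (lambda < mu), throughput = lambda = 36 per hour

36 per hour


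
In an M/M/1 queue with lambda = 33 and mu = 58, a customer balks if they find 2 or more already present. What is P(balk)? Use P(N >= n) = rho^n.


P(N >= 2) = rho^2 = (33/58)^2 = 0.3237

0.3237


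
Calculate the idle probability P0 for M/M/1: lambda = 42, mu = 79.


P0 = 1 - rho = 1 - 42/79 = 0.4684

0.4684


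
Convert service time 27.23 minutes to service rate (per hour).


mu = 60 / avg_service_time = 60 / 27.23 = 2.2 per hour

2.2 per hour


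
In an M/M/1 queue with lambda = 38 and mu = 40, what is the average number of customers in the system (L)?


rho = 38/40; L = rho/(1-rho) = 19.0

19.0


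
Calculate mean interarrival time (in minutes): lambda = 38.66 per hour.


Mean interarrival time = 60/lambda = 60/38.66 = 1.55 minutes

1.55 minutes


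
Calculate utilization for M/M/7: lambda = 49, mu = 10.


rho = lambda/(c*mu) = 49/(7*10) = 0.7

0.7


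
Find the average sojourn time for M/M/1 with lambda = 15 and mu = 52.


W = 1/(mu - lambda) = 1/(52 - 15) = 0.027 hours

0.027 hours


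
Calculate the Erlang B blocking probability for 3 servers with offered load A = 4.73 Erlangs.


B(N,A) = (A^N/N!) / sum(A^k/k!, k=0..N) with N=3, A=4.73 = 0.5104

0.5104


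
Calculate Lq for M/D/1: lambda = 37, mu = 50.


M/D/1: Lq = rho^2 / (2*(1-rho)) where rho = 37/50; Lq = 1.05

1.05


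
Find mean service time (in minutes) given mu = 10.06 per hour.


Mean service time = 60/mu = 60/10.06 = 5.96 minutes

5.96 minutes


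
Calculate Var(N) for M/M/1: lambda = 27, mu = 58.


rho = 27/58; Var(N) = rho/(1-rho)^2 = 1.63

1.63


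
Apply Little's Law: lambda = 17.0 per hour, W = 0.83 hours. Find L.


L = lambda * W = 17.0 * 0.83 = 14.11

14.11


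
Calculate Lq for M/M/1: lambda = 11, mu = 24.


rho = 11/24; Lq = rho^2/(1-rho) = 0.39

0.39


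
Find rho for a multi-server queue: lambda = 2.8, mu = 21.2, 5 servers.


rho = lambda / (c * mu) = 2.8 / (5 * 21.2) = 0.0264

0.0264


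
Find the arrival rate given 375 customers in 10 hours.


lambda = total arrivals / time = 375 / 10 = 37.5 per hour

37.5 per hour


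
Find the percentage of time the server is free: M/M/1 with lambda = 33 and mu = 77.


Idle fraction = (1 - rho) * 100 = (1 - 33/77) * 100 = 57.1%

57.1%


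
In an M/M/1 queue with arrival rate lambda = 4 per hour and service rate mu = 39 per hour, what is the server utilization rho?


rho = lambda/mu = 4/39 = 0.1026

0.1026


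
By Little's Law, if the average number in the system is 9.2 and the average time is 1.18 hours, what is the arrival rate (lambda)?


lambda = L / W = 9.2 / 1.18 = 7.8 per hour

7.8 per hour


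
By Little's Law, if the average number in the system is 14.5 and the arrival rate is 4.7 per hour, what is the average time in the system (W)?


W = L / lambda = 14.5 / 4.7 = 3.0851 hours

3.0851 hours


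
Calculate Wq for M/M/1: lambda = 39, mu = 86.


rho = 39/86; Wq = rho/(mu - lambda) = 0.0096 hours

0.0096 hours


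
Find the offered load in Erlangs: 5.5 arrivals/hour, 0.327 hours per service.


Offered load a = lambda * E[S] = 5.5 * 0.327 = 1.8 Erlangs

1.8 Erlangs


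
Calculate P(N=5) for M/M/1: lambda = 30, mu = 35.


rho = 30/35; P(n) = (1-rho)*rho^n = (1-30/35)*(30/35)^5 = 0.0661

0.0661


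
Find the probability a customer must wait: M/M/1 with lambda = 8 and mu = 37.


P(wait) = rho = lambda/mu = 8/37 = 0.2162

0.2162


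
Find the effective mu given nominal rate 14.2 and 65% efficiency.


Effective rate = mu * efficiency = 14.2 * 0.65 = 9.23 per hour

9.23 per hour


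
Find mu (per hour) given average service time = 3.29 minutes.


mu = 60 / avg_service_time = 60 / 3.29 = 18.24 per hour

18.24 per hour


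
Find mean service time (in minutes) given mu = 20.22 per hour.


Mean service time = 60/mu = 60/20.22 = 2.97 minutes

2.97 minutes


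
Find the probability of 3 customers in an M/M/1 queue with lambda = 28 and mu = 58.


rho = 28/58; P(n) = (1-rho)*rho^n = (1-28/58)*(28/58)^3 = 0.0582

0.0582


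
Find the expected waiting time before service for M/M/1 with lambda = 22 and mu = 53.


rho = 22/53; Wq = rho/(mu - lambda) = 0.0134 hours

0.0134 hours


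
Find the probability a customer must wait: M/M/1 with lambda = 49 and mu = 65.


P(wait) = rho = lambda/mu = 49/65 = 0.7538

0.7538


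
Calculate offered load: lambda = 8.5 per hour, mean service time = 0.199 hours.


Offered load a = lambda * E[S] = 8.5 * 0.199 = 1.69 Erlangs

1.69 Erlangs


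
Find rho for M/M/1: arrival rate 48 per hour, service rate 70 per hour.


rho = lambda/mu = 48/70 = 0.6857

0.6857


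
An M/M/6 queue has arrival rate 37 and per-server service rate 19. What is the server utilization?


rho = lambda/(c*mu) = 37/(6*19) = 0.3246

0.3246


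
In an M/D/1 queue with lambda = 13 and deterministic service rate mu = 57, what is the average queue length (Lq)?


M/D/1: Lq = rho^2 / (2*(1-rho)) where rho = 13/57; Lq = 0.03

0.03


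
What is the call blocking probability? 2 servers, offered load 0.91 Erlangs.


B(N,A) = (A^N/N!) / sum(A^k/k!, k=0..N) with N=2, A=0.91 = 0.1782

0.1782


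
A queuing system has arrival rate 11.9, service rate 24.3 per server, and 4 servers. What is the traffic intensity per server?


rho = lambda / (c * mu) = 11.9 / (4 * 24.3) = 0.1224

0.1224


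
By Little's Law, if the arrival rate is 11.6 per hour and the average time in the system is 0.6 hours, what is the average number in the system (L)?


L = lambda * W = 11.6 * 0.6 = 6.96

6.96


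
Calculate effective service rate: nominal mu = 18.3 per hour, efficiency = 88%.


Effective rate = mu * efficiency = 18.3 * 0.88 = 16.1 per hour

16.1 per hour


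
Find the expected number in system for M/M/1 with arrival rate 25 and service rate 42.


rho = 25/42; L = rho/(1-rho) = 1.47

1.47


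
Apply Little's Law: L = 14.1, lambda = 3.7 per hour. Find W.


W = L / lambda = 14.1 / 3.7 = 3.8108 hours

3.8108 hours


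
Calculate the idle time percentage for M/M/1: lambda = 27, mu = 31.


Idle fraction = (1 - rho) * 100 = (1 - 27/31) * 100 = 12.9%

12.9%


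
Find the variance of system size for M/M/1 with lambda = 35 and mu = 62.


rho = 35/62; Var(N) = rho/(1-rho)^2 = 2.98

2.98


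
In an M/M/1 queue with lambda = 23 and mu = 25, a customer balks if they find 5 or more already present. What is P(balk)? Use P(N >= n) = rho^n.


P(N >= 5) = rho^5 = (23/25)^5 = 0.6591

0.6591


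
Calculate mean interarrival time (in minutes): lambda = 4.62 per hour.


Mean interarrival time = 60/lambda = 60/4.62 = 12.99 minutes

12.99 minutes


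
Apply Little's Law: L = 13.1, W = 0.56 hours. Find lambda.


lambda = L / W = 13.1 / 0.56 = 23.39 per hour

23.39 per hour


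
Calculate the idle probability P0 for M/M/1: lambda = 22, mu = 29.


P0 = 1 - rho = 1 - 22/29 = 0.2414

0.2414


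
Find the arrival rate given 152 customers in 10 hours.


lambda = total arrivals / time = 152 / 10 = 15.2 per hour

15.2 per hour


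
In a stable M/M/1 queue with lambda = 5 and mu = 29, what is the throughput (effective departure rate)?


For a stable queue (lambda < mu), throughput = lambda = 5 per hour

5 per hour


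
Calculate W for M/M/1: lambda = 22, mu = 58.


W = 1/(mu - lambda) = 1/(58 - 22) = 0.0278 hours

0.0278 hours


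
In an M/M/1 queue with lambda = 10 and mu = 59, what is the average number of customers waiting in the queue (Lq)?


rho = 10/59; Lq = rho^2/(1-rho) = 0.03

0.03


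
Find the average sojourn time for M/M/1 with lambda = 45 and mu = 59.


W = 1/(mu - lambda) = 1/(59 - 45) = 0.0714 hours

0.0714 hours


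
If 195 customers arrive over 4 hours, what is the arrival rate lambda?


lambda = total arrivals / time = 195 / 4 = 48.75 per hour

48.75 per hour


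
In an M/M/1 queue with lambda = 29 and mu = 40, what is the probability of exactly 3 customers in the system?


rho = 29/40; P(n) = (1-rho)*rho^n = (1-29/40)*(29/40)^3 = 0.1048

0.1048


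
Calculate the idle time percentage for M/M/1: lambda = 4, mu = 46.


Idle fraction = (1 - rho) * 100 = (1 - 4/46) * 100 = 91.3%

91.3%


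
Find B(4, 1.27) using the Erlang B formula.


B(N,A) = (A^N/N!) / sum(A^k/k!, k=0..N) with N=4, A=1.27 = 0.0307

0.0307


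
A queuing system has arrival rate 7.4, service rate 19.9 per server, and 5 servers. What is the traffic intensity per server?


rho = lambda / (c * mu) = 7.4 / (5 * 19.9) = 0.0744

0.0744


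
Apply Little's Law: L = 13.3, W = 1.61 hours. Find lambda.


lambda = L / W = 13.3 / 1.61 = 8.26 per hour

8.26 per hour


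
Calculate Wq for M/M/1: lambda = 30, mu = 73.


rho = 30/73; Wq = rho/(mu - lambda) = 0.0096 hours

0.0096 hours


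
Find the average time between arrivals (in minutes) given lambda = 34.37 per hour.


Mean interarrival time = 60/lambda = 60/34.37 = 1.75 minutes

1.75 minutes


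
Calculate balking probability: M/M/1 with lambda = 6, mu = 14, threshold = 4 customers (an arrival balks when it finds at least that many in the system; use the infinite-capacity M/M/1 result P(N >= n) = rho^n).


P(N >= 4) = rho^4 = (6/14)^4 = 0.0337

0.0337


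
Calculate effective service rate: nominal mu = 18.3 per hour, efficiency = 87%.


Effective rate = mu * efficiency = 18.3 * 0.87 = 15.92 per hour

15.92 per hour


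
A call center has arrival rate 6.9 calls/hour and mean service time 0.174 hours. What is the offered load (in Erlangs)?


Offered load a = lambda * E[S] = 6.9 * 0.174 = 1.2 Erlangs

1.2 Erlangs


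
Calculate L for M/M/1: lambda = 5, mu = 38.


rho = 5/38; L = rho/(1-rho) = 0.15

0.15


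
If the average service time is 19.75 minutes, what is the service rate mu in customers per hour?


mu = 60 / avg_service_time = 60 / 19.75 = 3.04 per hour

3.04 per hour


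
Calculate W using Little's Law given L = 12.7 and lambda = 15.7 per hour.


W = L / lambda = 12.7 / 15.7 = 0.8089 hours

0.8089 hours


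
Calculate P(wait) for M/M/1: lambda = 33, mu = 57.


P(wait) = rho = lambda/mu = 33/57 = 0.5789

0.5789


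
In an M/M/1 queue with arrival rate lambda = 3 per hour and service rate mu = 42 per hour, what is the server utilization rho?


rho = lambda/mu = 3/42 = 0.0714

0.0714


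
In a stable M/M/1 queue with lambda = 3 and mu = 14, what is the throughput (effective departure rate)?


For a stable queue (lambda < mu), throughput = lambda = 3 per hour

3 per hour


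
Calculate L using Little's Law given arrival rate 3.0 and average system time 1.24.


L = lambda * W = 3.0 * 1.24 = 3.72

3.72


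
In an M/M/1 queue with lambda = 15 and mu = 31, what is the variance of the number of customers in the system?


rho = 15/31; Var(N) = rho/(1-rho)^2 = 1.82

1.82


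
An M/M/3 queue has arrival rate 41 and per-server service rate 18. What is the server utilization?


rho = lambda/(c*mu) = 41/(3*18) = 0.7593

0.7593


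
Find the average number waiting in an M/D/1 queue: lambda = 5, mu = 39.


M/D/1: Lq = rho^2 / (2*(1-rho)) where rho = 5/39; Lq = 0.01

0.01


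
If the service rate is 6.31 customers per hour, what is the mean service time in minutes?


Mean service time = 60/mu = 60/6.31 = 9.51 minutes

9.51 minutes


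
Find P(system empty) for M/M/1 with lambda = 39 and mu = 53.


P0 = 1 - rho = 1 - 39/53 = 0.2642

0.2642


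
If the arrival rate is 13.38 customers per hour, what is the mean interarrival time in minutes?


Mean interarrival time = 60/lambda = 60/13.38 = 4.48 minutes

4.48 minutes


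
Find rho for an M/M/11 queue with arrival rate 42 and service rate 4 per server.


rho = lambda/(c*mu) = 42/(11*4) = 0.9545

0.9545


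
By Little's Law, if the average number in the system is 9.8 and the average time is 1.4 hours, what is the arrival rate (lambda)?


lambda = L / W = 9.8 / 1.4 = 7.0 per hour

7.0 per hour


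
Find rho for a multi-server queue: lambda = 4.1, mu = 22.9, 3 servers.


rho = lambda / (c * mu) = 4.1 / (3 * 22.9) = 0.0597

0.0597


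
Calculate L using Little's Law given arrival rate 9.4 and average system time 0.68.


L = lambda * W = 9.4 * 0.68 = 6.39

6.39


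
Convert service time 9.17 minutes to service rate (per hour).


mu = 60 / avg_service_time = 60 / 9.17 = 6.54 per hour

6.54 per hour


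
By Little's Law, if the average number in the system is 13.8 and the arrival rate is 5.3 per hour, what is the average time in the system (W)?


W = L / lambda = 13.8 / 5.3 = 2.6038 hours

2.6038 hours


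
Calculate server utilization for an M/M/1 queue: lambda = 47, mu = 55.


rho = lambda/mu = 47/55 = 0.8545

0.8545


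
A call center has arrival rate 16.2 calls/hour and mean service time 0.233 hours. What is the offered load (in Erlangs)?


Offered load a = lambda * E[S] = 16.2 * 0.233 = 3.77 Erlangs

3.77 Erlangs


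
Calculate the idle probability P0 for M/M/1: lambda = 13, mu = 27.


P0 = 1 - rho = 1 - 13/27 = 0.5185

0.5185


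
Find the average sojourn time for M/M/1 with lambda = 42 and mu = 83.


W = 1/(mu - lambda) = 1/(83 - 42) = 0.0244 hours

0.0244 hours


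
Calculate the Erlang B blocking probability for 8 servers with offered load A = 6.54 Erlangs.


B(N,A) = (A^N/N!) / sum(A^k/k!, k=0..N) with N=8, A=6.54 = 0.1524

0.1524


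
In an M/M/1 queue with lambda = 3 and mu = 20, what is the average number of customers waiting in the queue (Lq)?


rho = 3/20; Lq = rho^2/(1-rho) = 0.03

0.03


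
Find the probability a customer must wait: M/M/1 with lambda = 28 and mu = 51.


P(wait) = rho = lambda/mu = 28/51 = 0.549

0.549


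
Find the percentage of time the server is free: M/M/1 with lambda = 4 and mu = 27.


Idle fraction = (1 - rho) * 100 = (1 - 4/27) * 100 = 85.2%

85.2%


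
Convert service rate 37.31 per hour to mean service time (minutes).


Mean service time = 60/mu = 60/37.31 = 1.61 minutes

1.61 minutes


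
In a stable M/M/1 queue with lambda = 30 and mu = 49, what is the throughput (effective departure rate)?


For a stable queue (lambda < mu), throughput = lambda = 30 per hour

30 per hour


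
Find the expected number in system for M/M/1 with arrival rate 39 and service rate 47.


rho = 39/47; L = rho/(1-rho) = 4.87

4.87


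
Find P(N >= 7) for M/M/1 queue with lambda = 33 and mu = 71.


P(N >= 7) = rho^7 = (33/71)^7 = 0.0047

0.0047


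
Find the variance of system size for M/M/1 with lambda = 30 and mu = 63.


rho = 30/63; Var(N) = rho/(1-rho)^2 = 1.74

1.74


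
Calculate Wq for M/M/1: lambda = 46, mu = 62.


rho = 46/62; Wq = rho/(mu - lambda) = 0.0464 hours

0.0464 hours


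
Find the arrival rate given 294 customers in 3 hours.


lambda = total arrivals / time = 294 / 3 = 98.0 per hour

98.0 per hour


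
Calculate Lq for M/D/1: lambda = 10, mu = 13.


M/D/1: Lq = rho^2 / (2*(1-rho)) where rho = 10/13; Lq = 1.28

1.28


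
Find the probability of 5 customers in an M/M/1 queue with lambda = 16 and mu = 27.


rho = 16/27; P(n) = (1-rho)*rho^n = (1-16/27)*(16/27)^5 = 0.0298

0.0298


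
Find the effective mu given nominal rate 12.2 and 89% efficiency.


Effective rate = mu * efficiency = 12.2 * 0.89 = 10.86 per hour

10.86 per hour


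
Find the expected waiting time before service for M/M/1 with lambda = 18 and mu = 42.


rho = 18/42; Wq = rho/(mu - lambda) = 0.0179 hours

0.0179 hours


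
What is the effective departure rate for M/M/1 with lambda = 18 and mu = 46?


For a stable queue (lambda < mu), throughput = lambda = 18 per hour

18 per hour


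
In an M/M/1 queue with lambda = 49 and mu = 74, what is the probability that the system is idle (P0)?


P0 = 1 - rho = 1 - 49/74 = 0.3378

0.3378


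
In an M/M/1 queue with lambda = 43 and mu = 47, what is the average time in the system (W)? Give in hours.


W = 1/(mu - lambda) = 1/(47 - 43) = 0.25 hours

0.25 hours


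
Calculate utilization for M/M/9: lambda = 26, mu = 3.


rho = lambda/(c*mu) = 26/(9*3) = 0.963

0.963


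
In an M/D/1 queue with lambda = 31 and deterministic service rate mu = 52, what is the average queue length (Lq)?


M/D/1: Lq = rho^2 / (2*(1-rho)) where rho = 31/52; Lq = 0.44

0.44


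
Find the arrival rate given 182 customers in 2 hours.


lambda = total arrivals / time = 182 / 2 = 91.0 per hour

91.0 per hour


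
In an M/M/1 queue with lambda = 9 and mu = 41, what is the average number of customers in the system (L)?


rho = 9/41; L = rho/(1-rho) = 0.28

0.28


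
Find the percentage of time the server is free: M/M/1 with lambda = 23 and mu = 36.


Idle fraction = (1 - rho) * 100 = (1 - 23/36) * 100 = 36.1%

36.1%


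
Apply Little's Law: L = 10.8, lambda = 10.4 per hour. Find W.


W = L / lambda = 10.8 / 10.4 = 1.0385 hours

1.0385 hours


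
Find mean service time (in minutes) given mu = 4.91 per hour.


Mean service time = 60/mu = 60/4.91 = 12.22 minutes

12.22 minutes


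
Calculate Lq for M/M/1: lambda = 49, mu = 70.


rho = 49/70; Lq = rho^2/(1-rho) = 1.63

1.63


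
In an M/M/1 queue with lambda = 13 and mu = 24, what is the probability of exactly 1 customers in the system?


rho = 13/24; P(n) = (1-rho)*rho^n = (1-13/24)*(13/24)^1 = 0.2483

0.2483


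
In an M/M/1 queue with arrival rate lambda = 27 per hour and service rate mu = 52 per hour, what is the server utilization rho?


rho = lambda/mu = 27/52 = 0.5192

0.5192


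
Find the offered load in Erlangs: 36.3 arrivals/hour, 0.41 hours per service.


Offered load a = lambda * E[S] = 36.3 * 0.41 = 14.88 Erlangs

14.88 Erlangs


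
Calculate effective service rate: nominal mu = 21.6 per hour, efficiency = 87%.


Effective rate = mu * efficiency = 21.6 * 0.87 = 18.79 per hour

18.79 per hour


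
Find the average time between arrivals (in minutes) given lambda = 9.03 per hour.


Mean interarrival time = 60/lambda = 60/9.03 = 6.64 minutes

6.64 minutes


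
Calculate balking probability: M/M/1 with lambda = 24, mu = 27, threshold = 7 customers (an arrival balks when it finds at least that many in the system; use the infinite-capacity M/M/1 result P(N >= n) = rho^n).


P(N >= 7) = rho^7 = (24/27)^7 = 0.4385

0.4385


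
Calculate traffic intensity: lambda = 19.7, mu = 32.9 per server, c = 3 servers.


rho = lambda / (c * mu) = 19.7 / (3 * 32.9) = 0.1996

0.1996


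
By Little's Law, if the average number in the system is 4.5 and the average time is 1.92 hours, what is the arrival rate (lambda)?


lambda = L / W = 4.5 / 1.92 = 2.34 per hour

2.34 per hour


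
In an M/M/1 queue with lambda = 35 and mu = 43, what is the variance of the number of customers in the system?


rho = 35/43; Var(N) = rho/(1-rho)^2 = 23.52

23.52


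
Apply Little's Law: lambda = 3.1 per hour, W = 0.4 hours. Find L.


L = lambda * W = 3.1 * 0.4 = 1.24

1.24


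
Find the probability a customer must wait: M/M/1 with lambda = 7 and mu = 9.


P(wait) = rho = lambda/mu = 7/9 = 0.7778

0.7778


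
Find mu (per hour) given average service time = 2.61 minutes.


mu = 60 / avg_service_time = 60 / 2.61 = 22.99 per hour

22.99 per hour


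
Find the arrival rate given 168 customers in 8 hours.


lambda = total arrivals / time = 168 / 8 = 21.0 per hour

21.0 per hour


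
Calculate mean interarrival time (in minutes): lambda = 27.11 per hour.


Mean interarrival time = 60/lambda = 60/27.11 = 2.21 minutes

2.21 minutes


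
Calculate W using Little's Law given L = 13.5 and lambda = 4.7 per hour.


W = L / lambda = 13.5 / 4.7 = 2.8723 hours

2.8723 hours


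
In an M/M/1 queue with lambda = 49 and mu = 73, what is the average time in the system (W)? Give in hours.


W = 1/(mu - lambda) = 1/(73 - 49) = 0.0417 hours

0.0417 hours


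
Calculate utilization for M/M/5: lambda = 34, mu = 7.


rho = lambda/(c*mu) = 34/(5*7) = 0.9714

0.9714


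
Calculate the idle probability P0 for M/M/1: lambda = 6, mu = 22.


P0 = 1 - rho = 1 - 6/22 = 0.7273

0.7273


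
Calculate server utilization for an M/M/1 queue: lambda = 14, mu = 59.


rho = lambda/mu = 14/59 = 0.2373

0.2373


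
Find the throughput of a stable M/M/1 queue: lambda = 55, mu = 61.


For a stable queue (lambda < mu), throughput = lambda = 55 per hour

55 per hour


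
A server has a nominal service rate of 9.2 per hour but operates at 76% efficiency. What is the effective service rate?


Effective rate = mu * efficiency = 9.2 * 0.76 = 6.99 per hour

6.99 per hour


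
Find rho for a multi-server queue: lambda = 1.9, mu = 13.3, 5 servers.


rho = lambda / (c * mu) = 1.9 / (5 * 13.3) = 0.0286

0.0286


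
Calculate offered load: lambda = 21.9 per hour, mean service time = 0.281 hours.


Offered load a = lambda * E[S] = 21.9 * 0.281 = 6.15 Erlangs

6.15 Erlangs


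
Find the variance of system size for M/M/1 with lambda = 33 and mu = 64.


rho = 33/64; Var(N) = rho/(1-rho)^2 = 2.2

2.2


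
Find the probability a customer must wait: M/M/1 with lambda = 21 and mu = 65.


P(wait) = rho = lambda/mu = 21/65 = 0.3231

0.3231


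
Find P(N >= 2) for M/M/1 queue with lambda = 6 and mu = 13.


P(N >= 2) = rho^2 = (6/13)^2 = 0.213

0.213


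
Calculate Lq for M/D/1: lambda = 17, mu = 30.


M/D/1: Lq = rho^2 / (2*(1-rho)) where rho = 17/30; Lq = 0.37

0.37


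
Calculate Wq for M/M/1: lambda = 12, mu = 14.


rho = 12/14; Wq = rho/(mu - lambda) = 0.4286 hours

0.4286 hours


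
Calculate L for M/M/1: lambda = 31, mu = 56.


rho = 31/56; L = rho/(1-rho) = 1.24

1.24


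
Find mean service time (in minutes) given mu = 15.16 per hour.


Mean service time = 60/mu = 60/15.16 = 3.96 minutes

3.96 minutes


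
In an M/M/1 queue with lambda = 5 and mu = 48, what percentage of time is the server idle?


Idle fraction = (1 - rho) * 100 = (1 - 5/48) * 100 = 89.6%

89.6%


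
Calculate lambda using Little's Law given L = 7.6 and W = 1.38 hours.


lambda = L / W = 7.6 / 1.38 = 5.51 per hour

5.51 per hour


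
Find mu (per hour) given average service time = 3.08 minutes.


mu = 60 / avg_service_time = 60 / 3.08 = 19.48 per hour

19.48 per hour


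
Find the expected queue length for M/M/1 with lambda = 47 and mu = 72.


rho = 47/72; Lq = rho^2/(1-rho) = 1.23

1.23


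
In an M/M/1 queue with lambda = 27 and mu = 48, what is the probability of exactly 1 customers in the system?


rho = 27/48; P(n) = (1-rho)*rho^n = (1-27/48)*(27/48)^1 = 0.2461

0.2461


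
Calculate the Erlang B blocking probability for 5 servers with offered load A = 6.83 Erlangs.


B(N,A) = (A^N/N!) / sum(A^k/k!, k=0..N) with N=5, A=6.83 = 0.4145

0.4145


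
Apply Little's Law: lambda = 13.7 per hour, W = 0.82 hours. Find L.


L = lambda * W = 13.7 * 0.82 = 11.23

11.23


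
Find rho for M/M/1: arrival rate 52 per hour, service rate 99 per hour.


rho = lambda/mu = 52/99 = 0.5253

0.5253


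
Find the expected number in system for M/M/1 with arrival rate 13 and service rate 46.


rho = 13/46; L = rho/(1-rho) = 0.39

0.39


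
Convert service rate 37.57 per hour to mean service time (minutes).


Mean service time = 60/mu = 60/37.57 = 1.6 minutes

1.6 minutes


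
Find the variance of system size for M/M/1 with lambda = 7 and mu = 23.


rho = 7/23; Var(N) = rho/(1-rho)^2 = 0.63

0.63


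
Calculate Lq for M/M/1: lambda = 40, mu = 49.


rho = 40/49; Lq = rho^2/(1-rho) = 3.63

3.63


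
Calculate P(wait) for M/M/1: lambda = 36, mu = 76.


P(wait) = rho = lambda/mu = 36/76 = 0.4737

0.4737


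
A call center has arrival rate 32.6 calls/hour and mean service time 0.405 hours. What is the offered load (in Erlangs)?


Offered load a = lambda * E[S] = 32.6 * 0.405 = 13.2 Erlangs

13.2 Erlangs


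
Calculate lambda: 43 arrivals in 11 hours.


lambda = total arrivals / time = 43 / 11 = 3.91 per hour

3.91 per hour


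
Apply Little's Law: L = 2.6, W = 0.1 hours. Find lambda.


lambda = L / W = 2.6 / 0.1 = 26.0 per hour

26.0 per hour


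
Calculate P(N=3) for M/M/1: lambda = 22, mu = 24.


rho = 22/24; P(n) = (1-rho)*rho^n = (1-22/24)*(22/24)^3 = 0.0642

0.0642


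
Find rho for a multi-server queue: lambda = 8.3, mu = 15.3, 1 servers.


rho = lambda / (c * mu) = 8.3 / (1 * 15.3) = 0.5425

0.5425


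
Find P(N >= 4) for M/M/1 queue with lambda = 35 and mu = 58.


P(N >= 4) = rho^4 = (35/58)^4 = 0.1326

0.1326


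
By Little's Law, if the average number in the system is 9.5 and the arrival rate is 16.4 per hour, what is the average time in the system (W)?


W = L / lambda = 9.5 / 16.4 = 0.5793 hours

0.5793 hours


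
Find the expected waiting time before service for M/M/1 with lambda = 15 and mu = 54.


rho = 15/54; Wq = rho/(mu - lambda) = 0.0071 hours

0.0071 hours


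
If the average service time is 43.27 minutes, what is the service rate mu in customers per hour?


mu = 60 / avg_service_time = 60 / 43.27 = 1.39 per hour

1.39 per hour


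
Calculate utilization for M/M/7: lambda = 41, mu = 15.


rho = lambda/(c*mu) = 41/(7*15) = 0.3905

0.3905


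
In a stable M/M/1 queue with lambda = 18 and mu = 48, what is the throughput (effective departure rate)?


For a stable queue (lambda < mu), throughput = lambda = 18 per hour

18 per hour


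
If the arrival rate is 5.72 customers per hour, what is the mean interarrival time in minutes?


Mean interarrival time = 60/lambda = 60/5.72 = 10.49 minutes

10.49 minutes


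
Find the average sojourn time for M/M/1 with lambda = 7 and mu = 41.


W = 1/(mu - lambda) = 1/(41 - 7) = 0.0294 hours

0.0294 hours


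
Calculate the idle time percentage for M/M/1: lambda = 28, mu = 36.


Idle fraction = (1 - rho) * 100 = (1 - 28/36) * 100 = 22.2%

22.2%


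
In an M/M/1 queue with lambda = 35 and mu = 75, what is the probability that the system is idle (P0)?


P0 = 1 - rho = 1 - 35/75 = 0.5333

0.5333


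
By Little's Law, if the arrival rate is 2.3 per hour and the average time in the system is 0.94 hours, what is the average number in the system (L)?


L = lambda * W = 2.3 * 0.94 = 2.16

2.16


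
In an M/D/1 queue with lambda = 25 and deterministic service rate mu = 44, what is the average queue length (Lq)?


M/D/1: Lq = rho^2 / (2*(1-rho)) where rho = 25/44; Lq = 0.37

0.37


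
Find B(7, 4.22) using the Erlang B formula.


B(N,A) = (A^N/N!) / sum(A^k/k!, k=0..N) with N=7, A=4.22 = 0.0744

0.0744


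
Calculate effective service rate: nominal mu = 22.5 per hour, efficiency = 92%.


Effective rate = mu * efficiency = 22.5 * 0.92 = 20.7 per hour

20.7 per hour


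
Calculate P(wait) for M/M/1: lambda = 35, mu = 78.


P(wait) = rho = lambda/mu = 35/78 = 0.4487

0.4487
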